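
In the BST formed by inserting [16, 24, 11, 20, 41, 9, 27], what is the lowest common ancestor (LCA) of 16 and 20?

Tree insertion order: [16, 24, 11, 20, 41, 9, 27]
Tree (level-order array): [16, 11, 24, 9, None, 20, 41, None, None, None, None, 27]
In a BST, the LCA of p=16, q=20 is the first node v on the
root-to-leaf path with p <= v <= q (go left if both < v, right if both > v).
Walk from root:
  at 16: 16 <= 16 <= 20, this is the LCA
LCA = 16


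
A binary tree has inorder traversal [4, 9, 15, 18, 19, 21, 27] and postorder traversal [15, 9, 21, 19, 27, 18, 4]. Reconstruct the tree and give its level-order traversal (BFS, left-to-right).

Inorder:   [4, 9, 15, 18, 19, 21, 27]
Postorder: [15, 9, 21, 19, 27, 18, 4]
Algorithm: postorder visits root last, so walk postorder right-to-left;
each value is the root of the current inorder slice — split it at that
value, recurse on the right subtree first, then the left.
Recursive splits:
  root=4; inorder splits into left=[], right=[9, 15, 18, 19, 21, 27]
  root=18; inorder splits into left=[9, 15], right=[19, 21, 27]
  root=27; inorder splits into left=[19, 21], right=[]
  root=19; inorder splits into left=[], right=[21]
  root=21; inorder splits into left=[], right=[]
  root=9; inorder splits into left=[], right=[15]
  root=15; inorder splits into left=[], right=[]
Reconstructed level-order: [4, 18, 9, 27, 15, 19, 21]


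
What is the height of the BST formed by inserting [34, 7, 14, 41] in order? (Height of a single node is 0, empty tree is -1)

Insertion order: [34, 7, 14, 41]
Tree (level-order array): [34, 7, 41, None, 14]
Compute height bottom-up (empty subtree = -1):
  height(14) = 1 + max(-1, -1) = 0
  height(7) = 1 + max(-1, 0) = 1
  height(41) = 1 + max(-1, -1) = 0
  height(34) = 1 + max(1, 0) = 2
Height = 2


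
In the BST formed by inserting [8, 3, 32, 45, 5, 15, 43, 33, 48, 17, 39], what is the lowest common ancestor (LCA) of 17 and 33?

Tree insertion order: [8, 3, 32, 45, 5, 15, 43, 33, 48, 17, 39]
Tree (level-order array): [8, 3, 32, None, 5, 15, 45, None, None, None, 17, 43, 48, None, None, 33, None, None, None, None, 39]
In a BST, the LCA of p=17, q=33 is the first node v on the
root-to-leaf path with p <= v <= q (go left if both < v, right if both > v).
Walk from root:
  at 8: both 17 and 33 > 8, go right
  at 32: 17 <= 32 <= 33, this is the LCA
LCA = 32


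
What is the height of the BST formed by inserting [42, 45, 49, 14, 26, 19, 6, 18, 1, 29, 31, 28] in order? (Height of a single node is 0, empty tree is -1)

Insertion order: [42, 45, 49, 14, 26, 19, 6, 18, 1, 29, 31, 28]
Tree (level-order array): [42, 14, 45, 6, 26, None, 49, 1, None, 19, 29, None, None, None, None, 18, None, 28, 31]
Compute height bottom-up (empty subtree = -1):
  height(1) = 1 + max(-1, -1) = 0
  height(6) = 1 + max(0, -1) = 1
  height(18) = 1 + max(-1, -1) = 0
  height(19) = 1 + max(0, -1) = 1
  height(28) = 1 + max(-1, -1) = 0
  height(31) = 1 + max(-1, -1) = 0
  height(29) = 1 + max(0, 0) = 1
  height(26) = 1 + max(1, 1) = 2
  height(14) = 1 + max(1, 2) = 3
  height(49) = 1 + max(-1, -1) = 0
  height(45) = 1 + max(-1, 0) = 1
  height(42) = 1 + max(3, 1) = 4
Height = 4


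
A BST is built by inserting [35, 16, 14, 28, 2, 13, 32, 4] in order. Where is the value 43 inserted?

Starting tree (level order): [35, 16, None, 14, 28, 2, None, None, 32, None, 13, None, None, 4]
Insertion path: 35
Result: insert 43 as right child of 35
Final tree (level order): [35, 16, 43, 14, 28, None, None, 2, None, None, 32, None, 13, None, None, 4]


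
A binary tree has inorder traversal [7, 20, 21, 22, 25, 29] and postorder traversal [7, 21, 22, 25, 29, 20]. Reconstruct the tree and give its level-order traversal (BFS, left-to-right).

Inorder:   [7, 20, 21, 22, 25, 29]
Postorder: [7, 21, 22, 25, 29, 20]
Algorithm: postorder visits root last, so walk postorder right-to-left;
each value is the root of the current inorder slice — split it at that
value, recurse on the right subtree first, then the left.
Recursive splits:
  root=20; inorder splits into left=[7], right=[21, 22, 25, 29]
  root=29; inorder splits into left=[21, 22, 25], right=[]
  root=25; inorder splits into left=[21, 22], right=[]
  root=22; inorder splits into left=[21], right=[]
  root=21; inorder splits into left=[], right=[]
  root=7; inorder splits into left=[], right=[]
Reconstructed level-order: [20, 7, 29, 25, 22, 21]


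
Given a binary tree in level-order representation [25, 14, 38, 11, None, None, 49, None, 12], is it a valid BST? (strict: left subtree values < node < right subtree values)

Level-order array: [25, 14, 38, 11, None, None, 49, None, 12]
Validate using subtree bounds (lo, hi): at each node, require lo < value < hi,
then recurse left with hi=value and right with lo=value.
Preorder trace (stopping at first violation):
  at node 25 with bounds (-inf, +inf): OK
  at node 14 with bounds (-inf, 25): OK
  at node 11 with bounds (-inf, 14): OK
  at node 12 with bounds (11, 14): OK
  at node 38 with bounds (25, +inf): OK
  at node 49 with bounds (38, +inf): OK
No violation found at any node.
Result: Valid BST


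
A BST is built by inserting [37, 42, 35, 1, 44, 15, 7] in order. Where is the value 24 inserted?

Starting tree (level order): [37, 35, 42, 1, None, None, 44, None, 15, None, None, 7]
Insertion path: 37 -> 35 -> 1 -> 15
Result: insert 24 as right child of 15
Final tree (level order): [37, 35, 42, 1, None, None, 44, None, 15, None, None, 7, 24]


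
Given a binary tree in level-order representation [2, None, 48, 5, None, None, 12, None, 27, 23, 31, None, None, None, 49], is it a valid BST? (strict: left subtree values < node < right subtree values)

Level-order array: [2, None, 48, 5, None, None, 12, None, 27, 23, 31, None, None, None, 49]
Validate using subtree bounds (lo, hi): at each node, require lo < value < hi,
then recurse left with hi=value and right with lo=value.
Preorder trace (stopping at first violation):
  at node 2 with bounds (-inf, +inf): OK
  at node 48 with bounds (2, +inf): OK
  at node 5 with bounds (2, 48): OK
  at node 12 with bounds (5, 48): OK
  at node 27 with bounds (12, 48): OK
  at node 23 with bounds (12, 27): OK
  at node 31 with bounds (27, 48): OK
  at node 49 with bounds (31, 48): VIOLATION
Node 49 violates its bound: not (31 < 49 < 48).
Result: Not a valid BST


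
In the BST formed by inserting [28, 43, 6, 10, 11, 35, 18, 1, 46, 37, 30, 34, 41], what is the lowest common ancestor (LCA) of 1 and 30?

Tree insertion order: [28, 43, 6, 10, 11, 35, 18, 1, 46, 37, 30, 34, 41]
Tree (level-order array): [28, 6, 43, 1, 10, 35, 46, None, None, None, 11, 30, 37, None, None, None, 18, None, 34, None, 41]
In a BST, the LCA of p=1, q=30 is the first node v on the
root-to-leaf path with p <= v <= q (go left if both < v, right if both > v).
Walk from root:
  at 28: 1 <= 28 <= 30, this is the LCA
LCA = 28


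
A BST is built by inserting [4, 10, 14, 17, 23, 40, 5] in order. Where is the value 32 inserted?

Starting tree (level order): [4, None, 10, 5, 14, None, None, None, 17, None, 23, None, 40]
Insertion path: 4 -> 10 -> 14 -> 17 -> 23 -> 40
Result: insert 32 as left child of 40
Final tree (level order): [4, None, 10, 5, 14, None, None, None, 17, None, 23, None, 40, 32]


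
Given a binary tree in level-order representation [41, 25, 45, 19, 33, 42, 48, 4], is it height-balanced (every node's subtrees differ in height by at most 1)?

Tree (level-order array): [41, 25, 45, 19, 33, 42, 48, 4]
Definition: a tree is height-balanced if, at every node, |h(left) - h(right)| <= 1 (empty subtree has height -1).
Bottom-up per-node check:
  node 4: h_left=-1, h_right=-1, diff=0 [OK], height=0
  node 19: h_left=0, h_right=-1, diff=1 [OK], height=1
  node 33: h_left=-1, h_right=-1, diff=0 [OK], height=0
  node 25: h_left=1, h_right=0, diff=1 [OK], height=2
  node 42: h_left=-1, h_right=-1, diff=0 [OK], height=0
  node 48: h_left=-1, h_right=-1, diff=0 [OK], height=0
  node 45: h_left=0, h_right=0, diff=0 [OK], height=1
  node 41: h_left=2, h_right=1, diff=1 [OK], height=3
All nodes satisfy the balance condition.
Result: Balanced


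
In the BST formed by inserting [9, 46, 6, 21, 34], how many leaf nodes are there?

Tree built from: [9, 46, 6, 21, 34]
Tree (level-order array): [9, 6, 46, None, None, 21, None, None, 34]
Rule: A leaf has 0 children.
Per-node child counts:
  node 9: 2 child(ren)
  node 6: 0 child(ren)
  node 46: 1 child(ren)
  node 21: 1 child(ren)
  node 34: 0 child(ren)
Matching nodes: [6, 34]
Count of leaf nodes: 2


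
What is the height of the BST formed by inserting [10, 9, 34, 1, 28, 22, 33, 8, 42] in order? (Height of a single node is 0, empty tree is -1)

Insertion order: [10, 9, 34, 1, 28, 22, 33, 8, 42]
Tree (level-order array): [10, 9, 34, 1, None, 28, 42, None, 8, 22, 33]
Compute height bottom-up (empty subtree = -1):
  height(8) = 1 + max(-1, -1) = 0
  height(1) = 1 + max(-1, 0) = 1
  height(9) = 1 + max(1, -1) = 2
  height(22) = 1 + max(-1, -1) = 0
  height(33) = 1 + max(-1, -1) = 0
  height(28) = 1 + max(0, 0) = 1
  height(42) = 1 + max(-1, -1) = 0
  height(34) = 1 + max(1, 0) = 2
  height(10) = 1 + max(2, 2) = 3
Height = 3


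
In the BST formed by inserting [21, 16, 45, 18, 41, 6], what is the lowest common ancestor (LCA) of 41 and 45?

Tree insertion order: [21, 16, 45, 18, 41, 6]
Tree (level-order array): [21, 16, 45, 6, 18, 41]
In a BST, the LCA of p=41, q=45 is the first node v on the
root-to-leaf path with p <= v <= q (go left if both < v, right if both > v).
Walk from root:
  at 21: both 41 and 45 > 21, go right
  at 45: 41 <= 45 <= 45, this is the LCA
LCA = 45


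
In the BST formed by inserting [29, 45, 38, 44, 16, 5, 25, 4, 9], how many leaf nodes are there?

Tree built from: [29, 45, 38, 44, 16, 5, 25, 4, 9]
Tree (level-order array): [29, 16, 45, 5, 25, 38, None, 4, 9, None, None, None, 44]
Rule: A leaf has 0 children.
Per-node child counts:
  node 29: 2 child(ren)
  node 16: 2 child(ren)
  node 5: 2 child(ren)
  node 4: 0 child(ren)
  node 9: 0 child(ren)
  node 25: 0 child(ren)
  node 45: 1 child(ren)
  node 38: 1 child(ren)
  node 44: 0 child(ren)
Matching nodes: [4, 9, 25, 44]
Count of leaf nodes: 4


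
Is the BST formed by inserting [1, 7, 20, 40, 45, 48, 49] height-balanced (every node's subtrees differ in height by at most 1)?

Tree (level-order array): [1, None, 7, None, 20, None, 40, None, 45, None, 48, None, 49]
Definition: a tree is height-balanced if, at every node, |h(left) - h(right)| <= 1 (empty subtree has height -1).
Bottom-up per-node check:
  node 49: h_left=-1, h_right=-1, diff=0 [OK], height=0
  node 48: h_left=-1, h_right=0, diff=1 [OK], height=1
  node 45: h_left=-1, h_right=1, diff=2 [FAIL (|-1-1|=2 > 1)], height=2
  node 40: h_left=-1, h_right=2, diff=3 [FAIL (|-1-2|=3 > 1)], height=3
  node 20: h_left=-1, h_right=3, diff=4 [FAIL (|-1-3|=4 > 1)], height=4
  node 7: h_left=-1, h_right=4, diff=5 [FAIL (|-1-4|=5 > 1)], height=5
  node 1: h_left=-1, h_right=5, diff=6 [FAIL (|-1-5|=6 > 1)], height=6
Node 45 violates the condition: |-1 - 1| = 2 > 1.
Result: Not balanced


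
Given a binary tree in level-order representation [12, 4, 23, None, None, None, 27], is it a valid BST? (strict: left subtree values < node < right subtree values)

Level-order array: [12, 4, 23, None, None, None, 27]
Validate using subtree bounds (lo, hi): at each node, require lo < value < hi,
then recurse left with hi=value and right with lo=value.
Preorder trace (stopping at first violation):
  at node 12 with bounds (-inf, +inf): OK
  at node 4 with bounds (-inf, 12): OK
  at node 23 with bounds (12, +inf): OK
  at node 27 with bounds (23, +inf): OK
No violation found at any node.
Result: Valid BST


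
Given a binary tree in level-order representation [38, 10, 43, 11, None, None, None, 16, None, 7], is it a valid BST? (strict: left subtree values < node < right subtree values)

Level-order array: [38, 10, 43, 11, None, None, None, 16, None, 7]
Validate using subtree bounds (lo, hi): at each node, require lo < value < hi,
then recurse left with hi=value and right with lo=value.
Preorder trace (stopping at first violation):
  at node 38 with bounds (-inf, +inf): OK
  at node 10 with bounds (-inf, 38): OK
  at node 11 with bounds (-inf, 10): VIOLATION
Node 11 violates its bound: not (-inf < 11 < 10).
Result: Not a valid BST


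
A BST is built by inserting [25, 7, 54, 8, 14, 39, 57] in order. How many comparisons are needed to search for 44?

Search path for 44: 25 -> 54 -> 39
Found: False
Comparisons: 3


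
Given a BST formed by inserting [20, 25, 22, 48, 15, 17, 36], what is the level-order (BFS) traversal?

Tree insertion order: [20, 25, 22, 48, 15, 17, 36]
Tree (level-order array): [20, 15, 25, None, 17, 22, 48, None, None, None, None, 36]
BFS from the root, enqueuing left then right child of each popped node:
  queue [20] -> pop 20, enqueue [15, 25], visited so far: [20]
  queue [15, 25] -> pop 15, enqueue [17], visited so far: [20, 15]
  queue [25, 17] -> pop 25, enqueue [22, 48], visited so far: [20, 15, 25]
  queue [17, 22, 48] -> pop 17, enqueue [none], visited so far: [20, 15, 25, 17]
  queue [22, 48] -> pop 22, enqueue [none], visited so far: [20, 15, 25, 17, 22]
  queue [48] -> pop 48, enqueue [36], visited so far: [20, 15, 25, 17, 22, 48]
  queue [36] -> pop 36, enqueue [none], visited so far: [20, 15, 25, 17, 22, 48, 36]
Result: [20, 15, 25, 17, 22, 48, 36]


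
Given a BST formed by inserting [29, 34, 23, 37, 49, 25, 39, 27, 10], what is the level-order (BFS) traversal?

Tree insertion order: [29, 34, 23, 37, 49, 25, 39, 27, 10]
Tree (level-order array): [29, 23, 34, 10, 25, None, 37, None, None, None, 27, None, 49, None, None, 39]
BFS from the root, enqueuing left then right child of each popped node:
  queue [29] -> pop 29, enqueue [23, 34], visited so far: [29]
  queue [23, 34] -> pop 23, enqueue [10, 25], visited so far: [29, 23]
  queue [34, 10, 25] -> pop 34, enqueue [37], visited so far: [29, 23, 34]
  queue [10, 25, 37] -> pop 10, enqueue [none], visited so far: [29, 23, 34, 10]
  queue [25, 37] -> pop 25, enqueue [27], visited so far: [29, 23, 34, 10, 25]
  queue [37, 27] -> pop 37, enqueue [49], visited so far: [29, 23, 34, 10, 25, 37]
  queue [27, 49] -> pop 27, enqueue [none], visited so far: [29, 23, 34, 10, 25, 37, 27]
  queue [49] -> pop 49, enqueue [39], visited so far: [29, 23, 34, 10, 25, 37, 27, 49]
  queue [39] -> pop 39, enqueue [none], visited so far: [29, 23, 34, 10, 25, 37, 27, 49, 39]
Result: [29, 23, 34, 10, 25, 37, 27, 49, 39]


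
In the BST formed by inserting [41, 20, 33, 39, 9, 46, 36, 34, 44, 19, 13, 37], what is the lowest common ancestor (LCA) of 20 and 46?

Tree insertion order: [41, 20, 33, 39, 9, 46, 36, 34, 44, 19, 13, 37]
Tree (level-order array): [41, 20, 46, 9, 33, 44, None, None, 19, None, 39, None, None, 13, None, 36, None, None, None, 34, 37]
In a BST, the LCA of p=20, q=46 is the first node v on the
root-to-leaf path with p <= v <= q (go left if both < v, right if both > v).
Walk from root:
  at 41: 20 <= 41 <= 46, this is the LCA
LCA = 41


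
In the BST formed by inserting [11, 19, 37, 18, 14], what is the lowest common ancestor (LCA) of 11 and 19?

Tree insertion order: [11, 19, 37, 18, 14]
Tree (level-order array): [11, None, 19, 18, 37, 14]
In a BST, the LCA of p=11, q=19 is the first node v on the
root-to-leaf path with p <= v <= q (go left if both < v, right if both > v).
Walk from root:
  at 11: 11 <= 11 <= 19, this is the LCA
LCA = 11


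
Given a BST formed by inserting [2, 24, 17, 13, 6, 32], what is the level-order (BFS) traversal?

Tree insertion order: [2, 24, 17, 13, 6, 32]
Tree (level-order array): [2, None, 24, 17, 32, 13, None, None, None, 6]
BFS from the root, enqueuing left then right child of each popped node:
  queue [2] -> pop 2, enqueue [24], visited so far: [2]
  queue [24] -> pop 24, enqueue [17, 32], visited so far: [2, 24]
  queue [17, 32] -> pop 17, enqueue [13], visited so far: [2, 24, 17]
  queue [32, 13] -> pop 32, enqueue [none], visited so far: [2, 24, 17, 32]
  queue [13] -> pop 13, enqueue [6], visited so far: [2, 24, 17, 32, 13]
  queue [6] -> pop 6, enqueue [none], visited so far: [2, 24, 17, 32, 13, 6]
Result: [2, 24, 17, 32, 13, 6]


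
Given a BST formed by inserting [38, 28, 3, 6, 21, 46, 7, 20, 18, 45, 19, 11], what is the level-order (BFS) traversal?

Tree insertion order: [38, 28, 3, 6, 21, 46, 7, 20, 18, 45, 19, 11]
Tree (level-order array): [38, 28, 46, 3, None, 45, None, None, 6, None, None, None, 21, 7, None, None, 20, 18, None, 11, 19]
BFS from the root, enqueuing left then right child of each popped node:
  queue [38] -> pop 38, enqueue [28, 46], visited so far: [38]
  queue [28, 46] -> pop 28, enqueue [3], visited so far: [38, 28]
  queue [46, 3] -> pop 46, enqueue [45], visited so far: [38, 28, 46]
  queue [3, 45] -> pop 3, enqueue [6], visited so far: [38, 28, 46, 3]
  queue [45, 6] -> pop 45, enqueue [none], visited so far: [38, 28, 46, 3, 45]
  queue [6] -> pop 6, enqueue [21], visited so far: [38, 28, 46, 3, 45, 6]
  queue [21] -> pop 21, enqueue [7], visited so far: [38, 28, 46, 3, 45, 6, 21]
  queue [7] -> pop 7, enqueue [20], visited so far: [38, 28, 46, 3, 45, 6, 21, 7]
  queue [20] -> pop 20, enqueue [18], visited so far: [38, 28, 46, 3, 45, 6, 21, 7, 20]
  queue [18] -> pop 18, enqueue [11, 19], visited so far: [38, 28, 46, 3, 45, 6, 21, 7, 20, 18]
  queue [11, 19] -> pop 11, enqueue [none], visited so far: [38, 28, 46, 3, 45, 6, 21, 7, 20, 18, 11]
  queue [19] -> pop 19, enqueue [none], visited so far: [38, 28, 46, 3, 45, 6, 21, 7, 20, 18, 11, 19]
Result: [38, 28, 46, 3, 45, 6, 21, 7, 20, 18, 11, 19]


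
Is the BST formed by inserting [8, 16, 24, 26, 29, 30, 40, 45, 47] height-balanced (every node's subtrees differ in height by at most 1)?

Tree (level-order array): [8, None, 16, None, 24, None, 26, None, 29, None, 30, None, 40, None, 45, None, 47]
Definition: a tree is height-balanced if, at every node, |h(left) - h(right)| <= 1 (empty subtree has height -1).
Bottom-up per-node check:
  node 47: h_left=-1, h_right=-1, diff=0 [OK], height=0
  node 45: h_left=-1, h_right=0, diff=1 [OK], height=1
  node 40: h_left=-1, h_right=1, diff=2 [FAIL (|-1-1|=2 > 1)], height=2
  node 30: h_left=-1, h_right=2, diff=3 [FAIL (|-1-2|=3 > 1)], height=3
  node 29: h_left=-1, h_right=3, diff=4 [FAIL (|-1-3|=4 > 1)], height=4
  node 26: h_left=-1, h_right=4, diff=5 [FAIL (|-1-4|=5 > 1)], height=5
  node 24: h_left=-1, h_right=5, diff=6 [FAIL (|-1-5|=6 > 1)], height=6
  node 16: h_left=-1, h_right=6, diff=7 [FAIL (|-1-6|=7 > 1)], height=7
  node 8: h_left=-1, h_right=7, diff=8 [FAIL (|-1-7|=8 > 1)], height=8
Node 40 violates the condition: |-1 - 1| = 2 > 1.
Result: Not balanced


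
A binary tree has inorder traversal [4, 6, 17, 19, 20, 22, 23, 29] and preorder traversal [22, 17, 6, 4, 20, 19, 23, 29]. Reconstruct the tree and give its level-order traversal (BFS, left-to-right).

Inorder:  [4, 6, 17, 19, 20, 22, 23, 29]
Preorder: [22, 17, 6, 4, 20, 19, 23, 29]
Algorithm: preorder visits root first, so consume preorder in order;
for each root, split the current inorder slice at that value into
left-subtree inorder and right-subtree inorder, then recurse.
Recursive splits:
  root=22; inorder splits into left=[4, 6, 17, 19, 20], right=[23, 29]
  root=17; inorder splits into left=[4, 6], right=[19, 20]
  root=6; inorder splits into left=[4], right=[]
  root=4; inorder splits into left=[], right=[]
  root=20; inorder splits into left=[19], right=[]
  root=19; inorder splits into left=[], right=[]
  root=23; inorder splits into left=[], right=[29]
  root=29; inorder splits into left=[], right=[]
Reconstructed level-order: [22, 17, 23, 6, 20, 29, 4, 19]


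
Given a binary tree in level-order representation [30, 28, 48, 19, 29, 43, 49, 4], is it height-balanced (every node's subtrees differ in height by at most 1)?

Tree (level-order array): [30, 28, 48, 19, 29, 43, 49, 4]
Definition: a tree is height-balanced if, at every node, |h(left) - h(right)| <= 1 (empty subtree has height -1).
Bottom-up per-node check:
  node 4: h_left=-1, h_right=-1, diff=0 [OK], height=0
  node 19: h_left=0, h_right=-1, diff=1 [OK], height=1
  node 29: h_left=-1, h_right=-1, diff=0 [OK], height=0
  node 28: h_left=1, h_right=0, diff=1 [OK], height=2
  node 43: h_left=-1, h_right=-1, diff=0 [OK], height=0
  node 49: h_left=-1, h_right=-1, diff=0 [OK], height=0
  node 48: h_left=0, h_right=0, diff=0 [OK], height=1
  node 30: h_left=2, h_right=1, diff=1 [OK], height=3
All nodes satisfy the balance condition.
Result: Balanced


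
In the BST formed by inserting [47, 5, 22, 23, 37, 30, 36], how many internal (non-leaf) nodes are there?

Tree built from: [47, 5, 22, 23, 37, 30, 36]
Tree (level-order array): [47, 5, None, None, 22, None, 23, None, 37, 30, None, None, 36]
Rule: An internal node has at least one child.
Per-node child counts:
  node 47: 1 child(ren)
  node 5: 1 child(ren)
  node 22: 1 child(ren)
  node 23: 1 child(ren)
  node 37: 1 child(ren)
  node 30: 1 child(ren)
  node 36: 0 child(ren)
Matching nodes: [47, 5, 22, 23, 37, 30]
Count of internal (non-leaf) nodes: 6


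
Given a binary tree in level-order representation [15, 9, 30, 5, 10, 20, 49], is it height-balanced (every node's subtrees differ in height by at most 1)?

Tree (level-order array): [15, 9, 30, 5, 10, 20, 49]
Definition: a tree is height-balanced if, at every node, |h(left) - h(right)| <= 1 (empty subtree has height -1).
Bottom-up per-node check:
  node 5: h_left=-1, h_right=-1, diff=0 [OK], height=0
  node 10: h_left=-1, h_right=-1, diff=0 [OK], height=0
  node 9: h_left=0, h_right=0, diff=0 [OK], height=1
  node 20: h_left=-1, h_right=-1, diff=0 [OK], height=0
  node 49: h_left=-1, h_right=-1, diff=0 [OK], height=0
  node 30: h_left=0, h_right=0, diff=0 [OK], height=1
  node 15: h_left=1, h_right=1, diff=0 [OK], height=2
All nodes satisfy the balance condition.
Result: Balanced


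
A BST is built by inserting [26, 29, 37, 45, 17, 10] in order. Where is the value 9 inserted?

Starting tree (level order): [26, 17, 29, 10, None, None, 37, None, None, None, 45]
Insertion path: 26 -> 17 -> 10
Result: insert 9 as left child of 10
Final tree (level order): [26, 17, 29, 10, None, None, 37, 9, None, None, 45]


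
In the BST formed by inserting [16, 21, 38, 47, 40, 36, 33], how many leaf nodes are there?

Tree built from: [16, 21, 38, 47, 40, 36, 33]
Tree (level-order array): [16, None, 21, None, 38, 36, 47, 33, None, 40]
Rule: A leaf has 0 children.
Per-node child counts:
  node 16: 1 child(ren)
  node 21: 1 child(ren)
  node 38: 2 child(ren)
  node 36: 1 child(ren)
  node 33: 0 child(ren)
  node 47: 1 child(ren)
  node 40: 0 child(ren)
Matching nodes: [33, 40]
Count of leaf nodes: 2


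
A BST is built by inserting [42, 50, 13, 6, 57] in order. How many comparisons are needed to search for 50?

Search path for 50: 42 -> 50
Found: True
Comparisons: 2


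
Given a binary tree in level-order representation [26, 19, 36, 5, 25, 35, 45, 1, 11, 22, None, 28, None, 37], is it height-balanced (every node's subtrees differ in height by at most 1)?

Tree (level-order array): [26, 19, 36, 5, 25, 35, 45, 1, 11, 22, None, 28, None, 37]
Definition: a tree is height-balanced if, at every node, |h(left) - h(right)| <= 1 (empty subtree has height -1).
Bottom-up per-node check:
  node 1: h_left=-1, h_right=-1, diff=0 [OK], height=0
  node 11: h_left=-1, h_right=-1, diff=0 [OK], height=0
  node 5: h_left=0, h_right=0, diff=0 [OK], height=1
  node 22: h_left=-1, h_right=-1, diff=0 [OK], height=0
  node 25: h_left=0, h_right=-1, diff=1 [OK], height=1
  node 19: h_left=1, h_right=1, diff=0 [OK], height=2
  node 28: h_left=-1, h_right=-1, diff=0 [OK], height=0
  node 35: h_left=0, h_right=-1, diff=1 [OK], height=1
  node 37: h_left=-1, h_right=-1, diff=0 [OK], height=0
  node 45: h_left=0, h_right=-1, diff=1 [OK], height=1
  node 36: h_left=1, h_right=1, diff=0 [OK], height=2
  node 26: h_left=2, h_right=2, diff=0 [OK], height=3
All nodes satisfy the balance condition.
Result: Balanced


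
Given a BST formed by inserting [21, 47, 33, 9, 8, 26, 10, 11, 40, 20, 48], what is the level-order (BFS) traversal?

Tree insertion order: [21, 47, 33, 9, 8, 26, 10, 11, 40, 20, 48]
Tree (level-order array): [21, 9, 47, 8, 10, 33, 48, None, None, None, 11, 26, 40, None, None, None, 20]
BFS from the root, enqueuing left then right child of each popped node:
  queue [21] -> pop 21, enqueue [9, 47], visited so far: [21]
  queue [9, 47] -> pop 9, enqueue [8, 10], visited so far: [21, 9]
  queue [47, 8, 10] -> pop 47, enqueue [33, 48], visited so far: [21, 9, 47]
  queue [8, 10, 33, 48] -> pop 8, enqueue [none], visited so far: [21, 9, 47, 8]
  queue [10, 33, 48] -> pop 10, enqueue [11], visited so far: [21, 9, 47, 8, 10]
  queue [33, 48, 11] -> pop 33, enqueue [26, 40], visited so far: [21, 9, 47, 8, 10, 33]
  queue [48, 11, 26, 40] -> pop 48, enqueue [none], visited so far: [21, 9, 47, 8, 10, 33, 48]
  queue [11, 26, 40] -> pop 11, enqueue [20], visited so far: [21, 9, 47, 8, 10, 33, 48, 11]
  queue [26, 40, 20] -> pop 26, enqueue [none], visited so far: [21, 9, 47, 8, 10, 33, 48, 11, 26]
  queue [40, 20] -> pop 40, enqueue [none], visited so far: [21, 9, 47, 8, 10, 33, 48, 11, 26, 40]
  queue [20] -> pop 20, enqueue [none], visited so far: [21, 9, 47, 8, 10, 33, 48, 11, 26, 40, 20]
Result: [21, 9, 47, 8, 10, 33, 48, 11, 26, 40, 20]


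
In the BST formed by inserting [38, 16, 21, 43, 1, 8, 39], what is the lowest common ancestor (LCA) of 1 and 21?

Tree insertion order: [38, 16, 21, 43, 1, 8, 39]
Tree (level-order array): [38, 16, 43, 1, 21, 39, None, None, 8]
In a BST, the LCA of p=1, q=21 is the first node v on the
root-to-leaf path with p <= v <= q (go left if both < v, right if both > v).
Walk from root:
  at 38: both 1 and 21 < 38, go left
  at 16: 1 <= 16 <= 21, this is the LCA
LCA = 16


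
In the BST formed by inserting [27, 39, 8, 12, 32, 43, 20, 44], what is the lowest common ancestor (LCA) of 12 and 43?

Tree insertion order: [27, 39, 8, 12, 32, 43, 20, 44]
Tree (level-order array): [27, 8, 39, None, 12, 32, 43, None, 20, None, None, None, 44]
In a BST, the LCA of p=12, q=43 is the first node v on the
root-to-leaf path with p <= v <= q (go left if both < v, right if both > v).
Walk from root:
  at 27: 12 <= 27 <= 43, this is the LCA
LCA = 27


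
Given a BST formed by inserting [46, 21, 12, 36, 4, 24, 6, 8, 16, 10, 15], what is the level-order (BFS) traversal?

Tree insertion order: [46, 21, 12, 36, 4, 24, 6, 8, 16, 10, 15]
Tree (level-order array): [46, 21, None, 12, 36, 4, 16, 24, None, None, 6, 15, None, None, None, None, 8, None, None, None, 10]
BFS from the root, enqueuing left then right child of each popped node:
  queue [46] -> pop 46, enqueue [21], visited so far: [46]
  queue [21] -> pop 21, enqueue [12, 36], visited so far: [46, 21]
  queue [12, 36] -> pop 12, enqueue [4, 16], visited so far: [46, 21, 12]
  queue [36, 4, 16] -> pop 36, enqueue [24], visited so far: [46, 21, 12, 36]
  queue [4, 16, 24] -> pop 4, enqueue [6], visited so far: [46, 21, 12, 36, 4]
  queue [16, 24, 6] -> pop 16, enqueue [15], visited so far: [46, 21, 12, 36, 4, 16]
  queue [24, 6, 15] -> pop 24, enqueue [none], visited so far: [46, 21, 12, 36, 4, 16, 24]
  queue [6, 15] -> pop 6, enqueue [8], visited so far: [46, 21, 12, 36, 4, 16, 24, 6]
  queue [15, 8] -> pop 15, enqueue [none], visited so far: [46, 21, 12, 36, 4, 16, 24, 6, 15]
  queue [8] -> pop 8, enqueue [10], visited so far: [46, 21, 12, 36, 4, 16, 24, 6, 15, 8]
  queue [10] -> pop 10, enqueue [none], visited so far: [46, 21, 12, 36, 4, 16, 24, 6, 15, 8, 10]
Result: [46, 21, 12, 36, 4, 16, 24, 6, 15, 8, 10]


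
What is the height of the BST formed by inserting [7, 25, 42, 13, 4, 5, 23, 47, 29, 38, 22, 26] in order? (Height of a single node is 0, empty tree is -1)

Insertion order: [7, 25, 42, 13, 4, 5, 23, 47, 29, 38, 22, 26]
Tree (level-order array): [7, 4, 25, None, 5, 13, 42, None, None, None, 23, 29, 47, 22, None, 26, 38]
Compute height bottom-up (empty subtree = -1):
  height(5) = 1 + max(-1, -1) = 0
  height(4) = 1 + max(-1, 0) = 1
  height(22) = 1 + max(-1, -1) = 0
  height(23) = 1 + max(0, -1) = 1
  height(13) = 1 + max(-1, 1) = 2
  height(26) = 1 + max(-1, -1) = 0
  height(38) = 1 + max(-1, -1) = 0
  height(29) = 1 + max(0, 0) = 1
  height(47) = 1 + max(-1, -1) = 0
  height(42) = 1 + max(1, 0) = 2
  height(25) = 1 + max(2, 2) = 3
  height(7) = 1 + max(1, 3) = 4
Height = 4


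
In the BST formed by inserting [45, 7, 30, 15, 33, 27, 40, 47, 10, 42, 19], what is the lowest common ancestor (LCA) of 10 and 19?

Tree insertion order: [45, 7, 30, 15, 33, 27, 40, 47, 10, 42, 19]
Tree (level-order array): [45, 7, 47, None, 30, None, None, 15, 33, 10, 27, None, 40, None, None, 19, None, None, 42]
In a BST, the LCA of p=10, q=19 is the first node v on the
root-to-leaf path with p <= v <= q (go left if both < v, right if both > v).
Walk from root:
  at 45: both 10 and 19 < 45, go left
  at 7: both 10 and 19 > 7, go right
  at 30: both 10 and 19 < 30, go left
  at 15: 10 <= 15 <= 19, this is the LCA
LCA = 15


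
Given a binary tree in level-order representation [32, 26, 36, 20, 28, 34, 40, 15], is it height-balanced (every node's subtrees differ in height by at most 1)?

Tree (level-order array): [32, 26, 36, 20, 28, 34, 40, 15]
Definition: a tree is height-balanced if, at every node, |h(left) - h(right)| <= 1 (empty subtree has height -1).
Bottom-up per-node check:
  node 15: h_left=-1, h_right=-1, diff=0 [OK], height=0
  node 20: h_left=0, h_right=-1, diff=1 [OK], height=1
  node 28: h_left=-1, h_right=-1, diff=0 [OK], height=0
  node 26: h_left=1, h_right=0, diff=1 [OK], height=2
  node 34: h_left=-1, h_right=-1, diff=0 [OK], height=0
  node 40: h_left=-1, h_right=-1, diff=0 [OK], height=0
  node 36: h_left=0, h_right=0, diff=0 [OK], height=1
  node 32: h_left=2, h_right=1, diff=1 [OK], height=3
All nodes satisfy the balance condition.
Result: Balanced


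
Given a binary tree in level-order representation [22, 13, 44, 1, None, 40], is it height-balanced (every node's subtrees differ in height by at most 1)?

Tree (level-order array): [22, 13, 44, 1, None, 40]
Definition: a tree is height-balanced if, at every node, |h(left) - h(right)| <= 1 (empty subtree has height -1).
Bottom-up per-node check:
  node 1: h_left=-1, h_right=-1, diff=0 [OK], height=0
  node 13: h_left=0, h_right=-1, diff=1 [OK], height=1
  node 40: h_left=-1, h_right=-1, diff=0 [OK], height=0
  node 44: h_left=0, h_right=-1, diff=1 [OK], height=1
  node 22: h_left=1, h_right=1, diff=0 [OK], height=2
All nodes satisfy the balance condition.
Result: Balanced


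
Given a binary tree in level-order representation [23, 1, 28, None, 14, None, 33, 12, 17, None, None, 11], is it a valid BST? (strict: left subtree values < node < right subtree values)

Level-order array: [23, 1, 28, None, 14, None, 33, 12, 17, None, None, 11]
Validate using subtree bounds (lo, hi): at each node, require lo < value < hi,
then recurse left with hi=value and right with lo=value.
Preorder trace (stopping at first violation):
  at node 23 with bounds (-inf, +inf): OK
  at node 1 with bounds (-inf, 23): OK
  at node 14 with bounds (1, 23): OK
  at node 12 with bounds (1, 14): OK
  at node 11 with bounds (1, 12): OK
  at node 17 with bounds (14, 23): OK
  at node 28 with bounds (23, +inf): OK
  at node 33 with bounds (28, +inf): OK
No violation found at any node.
Result: Valid BST


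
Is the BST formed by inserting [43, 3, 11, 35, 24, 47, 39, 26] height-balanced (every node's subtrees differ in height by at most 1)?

Tree (level-order array): [43, 3, 47, None, 11, None, None, None, 35, 24, 39, None, 26]
Definition: a tree is height-balanced if, at every node, |h(left) - h(right)| <= 1 (empty subtree has height -1).
Bottom-up per-node check:
  node 26: h_left=-1, h_right=-1, diff=0 [OK], height=0
  node 24: h_left=-1, h_right=0, diff=1 [OK], height=1
  node 39: h_left=-1, h_right=-1, diff=0 [OK], height=0
  node 35: h_left=1, h_right=0, diff=1 [OK], height=2
  node 11: h_left=-1, h_right=2, diff=3 [FAIL (|-1-2|=3 > 1)], height=3
  node 3: h_left=-1, h_right=3, diff=4 [FAIL (|-1-3|=4 > 1)], height=4
  node 47: h_left=-1, h_right=-1, diff=0 [OK], height=0
  node 43: h_left=4, h_right=0, diff=4 [FAIL (|4-0|=4 > 1)], height=5
Node 11 violates the condition: |-1 - 2| = 3 > 1.
Result: Not balanced


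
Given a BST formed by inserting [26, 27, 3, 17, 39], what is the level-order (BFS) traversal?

Tree insertion order: [26, 27, 3, 17, 39]
Tree (level-order array): [26, 3, 27, None, 17, None, 39]
BFS from the root, enqueuing left then right child of each popped node:
  queue [26] -> pop 26, enqueue [3, 27], visited so far: [26]
  queue [3, 27] -> pop 3, enqueue [17], visited so far: [26, 3]
  queue [27, 17] -> pop 27, enqueue [39], visited so far: [26, 3, 27]
  queue [17, 39] -> pop 17, enqueue [none], visited so far: [26, 3, 27, 17]
  queue [39] -> pop 39, enqueue [none], visited so far: [26, 3, 27, 17, 39]
Result: [26, 3, 27, 17, 39]


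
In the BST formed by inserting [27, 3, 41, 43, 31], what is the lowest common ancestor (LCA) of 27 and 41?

Tree insertion order: [27, 3, 41, 43, 31]
Tree (level-order array): [27, 3, 41, None, None, 31, 43]
In a BST, the LCA of p=27, q=41 is the first node v on the
root-to-leaf path with p <= v <= q (go left if both < v, right if both > v).
Walk from root:
  at 27: 27 <= 27 <= 41, this is the LCA
LCA = 27


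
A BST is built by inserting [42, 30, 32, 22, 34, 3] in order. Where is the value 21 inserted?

Starting tree (level order): [42, 30, None, 22, 32, 3, None, None, 34]
Insertion path: 42 -> 30 -> 22 -> 3
Result: insert 21 as right child of 3
Final tree (level order): [42, 30, None, 22, 32, 3, None, None, 34, None, 21]


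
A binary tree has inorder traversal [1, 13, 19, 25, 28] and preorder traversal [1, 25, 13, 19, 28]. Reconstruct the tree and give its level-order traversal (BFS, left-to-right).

Inorder:  [1, 13, 19, 25, 28]
Preorder: [1, 25, 13, 19, 28]
Algorithm: preorder visits root first, so consume preorder in order;
for each root, split the current inorder slice at that value into
left-subtree inorder and right-subtree inorder, then recurse.
Recursive splits:
  root=1; inorder splits into left=[], right=[13, 19, 25, 28]
  root=25; inorder splits into left=[13, 19], right=[28]
  root=13; inorder splits into left=[], right=[19]
  root=19; inorder splits into left=[], right=[]
  root=28; inorder splits into left=[], right=[]
Reconstructed level-order: [1, 25, 13, 28, 19]


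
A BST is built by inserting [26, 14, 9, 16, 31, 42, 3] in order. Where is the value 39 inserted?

Starting tree (level order): [26, 14, 31, 9, 16, None, 42, 3]
Insertion path: 26 -> 31 -> 42
Result: insert 39 as left child of 42
Final tree (level order): [26, 14, 31, 9, 16, None, 42, 3, None, None, None, 39]


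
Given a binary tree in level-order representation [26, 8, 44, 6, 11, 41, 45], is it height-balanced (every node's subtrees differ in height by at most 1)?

Tree (level-order array): [26, 8, 44, 6, 11, 41, 45]
Definition: a tree is height-balanced if, at every node, |h(left) - h(right)| <= 1 (empty subtree has height -1).
Bottom-up per-node check:
  node 6: h_left=-1, h_right=-1, diff=0 [OK], height=0
  node 11: h_left=-1, h_right=-1, diff=0 [OK], height=0
  node 8: h_left=0, h_right=0, diff=0 [OK], height=1
  node 41: h_left=-1, h_right=-1, diff=0 [OK], height=0
  node 45: h_left=-1, h_right=-1, diff=0 [OK], height=0
  node 44: h_left=0, h_right=0, diff=0 [OK], height=1
  node 26: h_left=1, h_right=1, diff=0 [OK], height=2
All nodes satisfy the balance condition.
Result: Balanced


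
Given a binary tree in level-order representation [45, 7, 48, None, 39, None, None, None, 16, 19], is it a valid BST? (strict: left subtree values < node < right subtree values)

Level-order array: [45, 7, 48, None, 39, None, None, None, 16, 19]
Validate using subtree bounds (lo, hi): at each node, require lo < value < hi,
then recurse left with hi=value and right with lo=value.
Preorder trace (stopping at first violation):
  at node 45 with bounds (-inf, +inf): OK
  at node 7 with bounds (-inf, 45): OK
  at node 39 with bounds (7, 45): OK
  at node 16 with bounds (39, 45): VIOLATION
Node 16 violates its bound: not (39 < 16 < 45).
Result: Not a valid BST


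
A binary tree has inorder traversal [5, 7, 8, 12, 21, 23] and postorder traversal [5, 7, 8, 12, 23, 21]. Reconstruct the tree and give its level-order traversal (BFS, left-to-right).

Inorder:   [5, 7, 8, 12, 21, 23]
Postorder: [5, 7, 8, 12, 23, 21]
Algorithm: postorder visits root last, so walk postorder right-to-left;
each value is the root of the current inorder slice — split it at that
value, recurse on the right subtree first, then the left.
Recursive splits:
  root=21; inorder splits into left=[5, 7, 8, 12], right=[23]
  root=23; inorder splits into left=[], right=[]
  root=12; inorder splits into left=[5, 7, 8], right=[]
  root=8; inorder splits into left=[5, 7], right=[]
  root=7; inorder splits into left=[5], right=[]
  root=5; inorder splits into left=[], right=[]
Reconstructed level-order: [21, 12, 23, 8, 7, 5]


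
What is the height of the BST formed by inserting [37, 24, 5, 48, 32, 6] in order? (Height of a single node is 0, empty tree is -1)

Insertion order: [37, 24, 5, 48, 32, 6]
Tree (level-order array): [37, 24, 48, 5, 32, None, None, None, 6]
Compute height bottom-up (empty subtree = -1):
  height(6) = 1 + max(-1, -1) = 0
  height(5) = 1 + max(-1, 0) = 1
  height(32) = 1 + max(-1, -1) = 0
  height(24) = 1 + max(1, 0) = 2
  height(48) = 1 + max(-1, -1) = 0
  height(37) = 1 + max(2, 0) = 3
Height = 3


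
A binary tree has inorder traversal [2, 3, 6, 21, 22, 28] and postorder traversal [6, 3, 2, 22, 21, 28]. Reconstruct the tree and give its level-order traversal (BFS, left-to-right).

Inorder:   [2, 3, 6, 21, 22, 28]
Postorder: [6, 3, 2, 22, 21, 28]
Algorithm: postorder visits root last, so walk postorder right-to-left;
each value is the root of the current inorder slice — split it at that
value, recurse on the right subtree first, then the left.
Recursive splits:
  root=28; inorder splits into left=[2, 3, 6, 21, 22], right=[]
  root=21; inorder splits into left=[2, 3, 6], right=[22]
  root=22; inorder splits into left=[], right=[]
  root=2; inorder splits into left=[], right=[3, 6]
  root=3; inorder splits into left=[], right=[6]
  root=6; inorder splits into left=[], right=[]
Reconstructed level-order: [28, 21, 2, 22, 3, 6]


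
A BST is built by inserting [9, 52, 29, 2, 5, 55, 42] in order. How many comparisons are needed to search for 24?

Search path for 24: 9 -> 52 -> 29
Found: False
Comparisons: 3


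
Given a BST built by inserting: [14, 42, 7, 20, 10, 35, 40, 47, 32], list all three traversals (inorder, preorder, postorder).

Tree insertion order: [14, 42, 7, 20, 10, 35, 40, 47, 32]
Tree (level-order array): [14, 7, 42, None, 10, 20, 47, None, None, None, 35, None, None, 32, 40]
Inorder (L, root, R): [7, 10, 14, 20, 32, 35, 40, 42, 47]
Preorder (root, L, R): [14, 7, 10, 42, 20, 35, 32, 40, 47]
Postorder (L, R, root): [10, 7, 32, 40, 35, 20, 47, 42, 14]


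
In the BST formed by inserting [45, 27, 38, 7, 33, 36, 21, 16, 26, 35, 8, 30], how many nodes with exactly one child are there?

Tree built from: [45, 27, 38, 7, 33, 36, 21, 16, 26, 35, 8, 30]
Tree (level-order array): [45, 27, None, 7, 38, None, 21, 33, None, 16, 26, 30, 36, 8, None, None, None, None, None, 35]
Rule: These are nodes with exactly 1 non-null child.
Per-node child counts:
  node 45: 1 child(ren)
  node 27: 2 child(ren)
  node 7: 1 child(ren)
  node 21: 2 child(ren)
  node 16: 1 child(ren)
  node 8: 0 child(ren)
  node 26: 0 child(ren)
  node 38: 1 child(ren)
  node 33: 2 child(ren)
  node 30: 0 child(ren)
  node 36: 1 child(ren)
  node 35: 0 child(ren)
Matching nodes: [45, 7, 16, 38, 36]
Count of nodes with exactly one child: 5


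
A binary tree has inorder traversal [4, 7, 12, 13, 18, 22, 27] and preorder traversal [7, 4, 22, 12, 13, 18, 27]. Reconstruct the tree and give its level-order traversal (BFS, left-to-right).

Inorder:  [4, 7, 12, 13, 18, 22, 27]
Preorder: [7, 4, 22, 12, 13, 18, 27]
Algorithm: preorder visits root first, so consume preorder in order;
for each root, split the current inorder slice at that value into
left-subtree inorder and right-subtree inorder, then recurse.
Recursive splits:
  root=7; inorder splits into left=[4], right=[12, 13, 18, 22, 27]
  root=4; inorder splits into left=[], right=[]
  root=22; inorder splits into left=[12, 13, 18], right=[27]
  root=12; inorder splits into left=[], right=[13, 18]
  root=13; inorder splits into left=[], right=[18]
  root=18; inorder splits into left=[], right=[]
  root=27; inorder splits into left=[], right=[]
Reconstructed level-order: [7, 4, 22, 12, 27, 13, 18]
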